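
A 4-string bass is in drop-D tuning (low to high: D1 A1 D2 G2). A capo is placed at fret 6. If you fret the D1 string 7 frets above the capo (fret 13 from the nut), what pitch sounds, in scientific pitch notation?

The capo raises the open D1 by 6 semitones to G#1; fretting 7 more gives D1 + 6 + 7 = D1 + 13 semitones = D#2.
(Also written Eb.)

D#2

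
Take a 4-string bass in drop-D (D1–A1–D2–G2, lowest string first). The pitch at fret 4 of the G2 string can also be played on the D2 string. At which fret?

9

Fret 4 on G2 is MIDI 43 + 4 = 47 (B2). On the D2 string (open MIDI 38), that pitch is 47 − 38 = fret 9.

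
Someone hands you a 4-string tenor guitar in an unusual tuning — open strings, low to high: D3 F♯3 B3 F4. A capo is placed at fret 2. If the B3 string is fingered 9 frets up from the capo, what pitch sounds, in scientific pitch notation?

A♯4

The capo raises the open B3 by 2 semitones to C♯4; fretting 9 more gives B3 + 2 + 9 = B3 + 11 semitones = A♯4.
(Also written B♭.)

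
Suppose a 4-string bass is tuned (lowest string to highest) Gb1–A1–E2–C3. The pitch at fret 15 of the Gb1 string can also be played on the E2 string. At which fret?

5

Fret 15 on Gb1 is MIDI 30 + 15 = 45 (A2). On the E2 string (open MIDI 40), that pitch is 45 − 40 = fret 5.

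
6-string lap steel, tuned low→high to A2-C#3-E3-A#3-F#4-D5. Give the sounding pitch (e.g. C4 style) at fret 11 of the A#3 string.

A4

The open A#3 string plus 11 semitones: A#–B–C–C#–…–G–G#–A.
The walk passes from B into C once, so the octave number goes from 3 to 4.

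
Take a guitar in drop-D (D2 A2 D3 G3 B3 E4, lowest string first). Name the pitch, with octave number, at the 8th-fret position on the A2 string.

F3

Each fret is one semitone, so A2 + 8 = F3.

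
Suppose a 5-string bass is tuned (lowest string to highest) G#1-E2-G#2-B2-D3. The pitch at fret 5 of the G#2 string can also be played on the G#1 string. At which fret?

17

G#2 at fret 5 is G#2 + 5 semitones = C#3.
The open G#1 string is 12 semitones below the open G#2, so the same pitch on the G#1 string lies at fret 5 + 12 = 17.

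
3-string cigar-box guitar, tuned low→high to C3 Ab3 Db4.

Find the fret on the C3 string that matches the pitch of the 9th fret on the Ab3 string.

17

Fret 9 on Ab3 is MIDI 56 + 9 = 65 (F4). On the C3 string (open MIDI 48), that pitch is 65 − 48 = fret 17.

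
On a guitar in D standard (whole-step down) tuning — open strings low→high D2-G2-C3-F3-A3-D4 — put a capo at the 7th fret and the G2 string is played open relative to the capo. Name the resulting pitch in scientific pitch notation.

D3

The capo raises the open G2 by 7 semitones to D3; fretting 0 more gives G2 + 7 + 0 = G2 + 7 semitones = D3.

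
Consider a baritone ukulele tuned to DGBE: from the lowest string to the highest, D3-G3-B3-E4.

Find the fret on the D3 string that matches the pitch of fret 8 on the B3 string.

17

Fret 8 on B3 is MIDI 59 + 8 = 67 (G4). On the D3 string (open MIDI 50), that pitch is 67 − 50 = fret 17.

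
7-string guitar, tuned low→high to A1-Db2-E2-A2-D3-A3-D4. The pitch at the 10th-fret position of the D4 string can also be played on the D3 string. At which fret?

22

Fret 10 on D4 is MIDI 62 + 10 = 72 (C5). On the D3 string (open MIDI 50), that pitch is 72 − 50 = fret 22.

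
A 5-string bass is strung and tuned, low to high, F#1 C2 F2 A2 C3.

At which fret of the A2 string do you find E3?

7

E3 is 7 semitones above the open A2 (A–A#–B–C–C#–D–D#–E), so it sits at fret 7.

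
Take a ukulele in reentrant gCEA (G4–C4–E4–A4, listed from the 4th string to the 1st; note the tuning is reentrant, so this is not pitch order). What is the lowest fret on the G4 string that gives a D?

7

From G4, count semitones up the chromatic scale until reaching D: G–G#–A–A#–B–C–C#–D — 7 steps.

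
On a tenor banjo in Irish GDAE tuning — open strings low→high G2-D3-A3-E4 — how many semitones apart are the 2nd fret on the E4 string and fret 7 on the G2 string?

E4 at fret 2 → F#4 (MIDI 66); G2 at fret 7 → D3 (MIDI 50).
66 − 50 = 16, so the two pitches are 16 semitones apart, with F#4 the higher.

16 semitones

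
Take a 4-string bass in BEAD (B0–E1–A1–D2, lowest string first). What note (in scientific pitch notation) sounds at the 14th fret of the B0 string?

C♯2

Each fret is one semitone, so B0 + 14 = C♯2.
(Equivalently spelled D♭2.)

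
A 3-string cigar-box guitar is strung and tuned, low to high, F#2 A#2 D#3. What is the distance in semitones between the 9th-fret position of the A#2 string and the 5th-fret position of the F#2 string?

A#2 at fret 9 → G3 (MIDI 55); F#2 at fret 5 → B2 (MIDI 47).
55 − 47 = 8, so the two pitches are 8 semitones apart, with G3 the higher.

8 semitones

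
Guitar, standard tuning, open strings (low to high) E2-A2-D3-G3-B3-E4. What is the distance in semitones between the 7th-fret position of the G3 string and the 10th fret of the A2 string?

G3 at fret 7 → D4 (MIDI 62); A2 at fret 10 → G3 (MIDI 55).
62 − 55 = 7, so the two pitches are 7 semitones apart, with D4 the higher.

7 semitones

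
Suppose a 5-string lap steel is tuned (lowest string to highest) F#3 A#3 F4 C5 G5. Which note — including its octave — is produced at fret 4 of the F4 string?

Each fret is one semitone, so F4 + 4 = A4.

A4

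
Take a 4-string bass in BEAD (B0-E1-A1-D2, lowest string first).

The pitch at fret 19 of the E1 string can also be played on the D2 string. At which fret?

Fret 19 on E1 is MIDI 28 + 19 = 47 (B2). On the D2 string (open MIDI 38), that pitch is 47 − 38 = fret 9.

9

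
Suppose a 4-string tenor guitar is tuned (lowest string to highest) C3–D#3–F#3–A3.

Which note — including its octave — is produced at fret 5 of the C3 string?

C3 is MIDI 48. Adding 5 gives 53, which is F3.

F3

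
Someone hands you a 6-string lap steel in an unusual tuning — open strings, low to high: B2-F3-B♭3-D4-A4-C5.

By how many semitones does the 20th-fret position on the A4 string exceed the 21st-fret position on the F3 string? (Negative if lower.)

A4 at fret 20 → F6 (MIDI 89); F3 at fret 21 → D5 (MIDI 74).
89 − 74 = 15, so the two pitches are 15 semitones apart.

15 semitones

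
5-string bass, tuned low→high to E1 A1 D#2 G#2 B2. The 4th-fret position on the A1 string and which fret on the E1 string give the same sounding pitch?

9

A1 at fret 4 is A1 + 4 semitones = C#2.
The open E1 string is 5 semitones below the open A1, so the same pitch on the E1 string lies at fret 4 + 5 = 9.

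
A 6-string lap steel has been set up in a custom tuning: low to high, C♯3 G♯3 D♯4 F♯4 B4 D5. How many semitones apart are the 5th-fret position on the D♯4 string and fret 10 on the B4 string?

D♯4 at fret 5 → G♯4 (MIDI 68); B4 at fret 10 → A5 (MIDI 81).
68 − 81 = -13, so the two pitches are 13 semitones apart, with A5 the higher.

13 semitones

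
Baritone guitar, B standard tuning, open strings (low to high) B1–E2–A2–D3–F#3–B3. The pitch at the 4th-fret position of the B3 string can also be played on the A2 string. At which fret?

18

B3 at fret 4 is B3 + 4 semitones = D#4.
The open A2 string is 14 semitones below the open B3, so the same pitch on the A2 string lies at fret 4 + 14 = 18.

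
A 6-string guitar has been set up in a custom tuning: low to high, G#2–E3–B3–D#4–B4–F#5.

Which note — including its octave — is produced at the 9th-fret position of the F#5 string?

The open F#5 string plus 9 semitones: F#–G–G#–A–A#–B–C–C#–D–D#.
The walk passes from B into C once, so the octave number goes from 5 to 6.
(Equivalently spelled Eb6.)

D#6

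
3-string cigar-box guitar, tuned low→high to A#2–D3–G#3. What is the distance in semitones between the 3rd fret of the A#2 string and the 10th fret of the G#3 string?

17 semitones

A#2 at fret 3 → C#3 (MIDI 49); G#3 at fret 10 → F#4 (MIDI 66).
49 − 66 = -17, so the two pitches are 17 semitones apart, with F#4 the higher.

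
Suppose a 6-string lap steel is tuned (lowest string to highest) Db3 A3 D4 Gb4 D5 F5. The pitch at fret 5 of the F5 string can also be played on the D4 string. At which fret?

Fret 5 on F5 is MIDI 77 + 5 = 82 (Bb5). On the D4 string (open MIDI 62), that pitch is 82 − 62 = fret 20.

20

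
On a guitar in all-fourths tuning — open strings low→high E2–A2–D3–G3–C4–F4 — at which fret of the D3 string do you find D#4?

D#4 is 13 semitones above the open D3 (D–D#–E–F–…–C#–D–D#), so it sits at fret 13.

13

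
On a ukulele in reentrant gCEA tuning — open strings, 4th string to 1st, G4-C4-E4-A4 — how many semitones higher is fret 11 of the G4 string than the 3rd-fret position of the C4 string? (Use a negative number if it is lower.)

G4 at fret 11 → F♯5 (MIDI 78); C4 at fret 3 → D♯4 (MIDI 63).
78 − 63 = 15, so the two pitches are 15 semitones apart.

15 semitones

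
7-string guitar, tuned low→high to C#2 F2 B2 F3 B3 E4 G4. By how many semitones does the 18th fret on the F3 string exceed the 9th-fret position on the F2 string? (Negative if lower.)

21 semitones

F3 at fret 18 → B4 (MIDI 71); F2 at fret 9 → D3 (MIDI 50).
71 − 50 = 21, so the two pitches are 21 semitones apart.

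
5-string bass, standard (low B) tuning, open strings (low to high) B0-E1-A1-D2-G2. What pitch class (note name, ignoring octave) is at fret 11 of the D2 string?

The open D2 string plus 11 semitones: D–D#–E–F–…–B–C–C#.

C#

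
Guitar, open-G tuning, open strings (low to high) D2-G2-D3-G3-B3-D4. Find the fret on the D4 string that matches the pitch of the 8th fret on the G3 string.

1

G3 at fret 8 is G3 + 8 semitones = D#4.
The open D4 string is 7 semitones above the open G3, so the same pitch on the D4 string lies at fret 8 − 7 = 1.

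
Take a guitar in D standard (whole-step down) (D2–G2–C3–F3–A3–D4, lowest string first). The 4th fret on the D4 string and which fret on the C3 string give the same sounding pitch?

18

D4 at fret 4 is D4 + 4 semitones = F#4.
The open C3 string is 14 semitones below the open D4, so the same pitch on the C3 string lies at fret 4 + 14 = 18.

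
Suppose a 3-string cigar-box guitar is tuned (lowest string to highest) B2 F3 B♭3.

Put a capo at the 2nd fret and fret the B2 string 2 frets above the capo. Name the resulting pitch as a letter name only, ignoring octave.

The capo raises the open B2 by 2 semitones to D♭3; fretting 2 more gives B2 + 2 + 2 = B2 + 4 semitones, landing on E♭.
(Also written D♯.)

E♭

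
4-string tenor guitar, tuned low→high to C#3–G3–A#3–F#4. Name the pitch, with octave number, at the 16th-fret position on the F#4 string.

A#5

The open F#4 string plus 16 semitones: F#–G–G#–A–…–G#–A–A#.
The walk passes from B into C once, so the octave number goes from 4 to 5.
(Equivalently spelled Bb5.)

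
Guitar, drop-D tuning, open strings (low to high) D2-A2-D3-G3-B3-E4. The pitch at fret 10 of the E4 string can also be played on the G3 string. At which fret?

19

Fret 10 on E4 is MIDI 64 + 10 = 74 (D5). On the G3 string (open MIDI 55), that pitch is 74 − 55 = fret 19.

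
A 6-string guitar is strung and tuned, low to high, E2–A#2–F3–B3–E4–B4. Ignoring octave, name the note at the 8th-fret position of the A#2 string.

F#

Each fret is one semitone, so A#2 + 8 = F#.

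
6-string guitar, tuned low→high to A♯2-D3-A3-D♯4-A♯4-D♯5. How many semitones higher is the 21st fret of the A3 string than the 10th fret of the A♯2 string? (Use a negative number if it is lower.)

A3 at fret 21 → F♯5 (MIDI 78); A♯2 at fret 10 → G♯3 (MIDI 56).
78 − 56 = 22, so the two pitches are 22 semitones apart.

22 semitones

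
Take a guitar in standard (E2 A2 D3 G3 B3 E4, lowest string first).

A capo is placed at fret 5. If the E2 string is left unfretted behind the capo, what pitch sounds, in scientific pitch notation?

The capo raises the open E2 by 5 semitones to A2; fretting 0 more gives E2 + 5 + 0 = E2 + 5 semitones = A2.

A2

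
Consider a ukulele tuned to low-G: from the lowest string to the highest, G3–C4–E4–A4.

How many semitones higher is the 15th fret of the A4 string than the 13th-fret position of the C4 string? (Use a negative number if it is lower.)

11 semitones

A4 at fret 15 → C6 (MIDI 84); C4 at fret 13 → C#5 (MIDI 73).
84 − 73 = 11, so the two pitches are 11 semitones apart.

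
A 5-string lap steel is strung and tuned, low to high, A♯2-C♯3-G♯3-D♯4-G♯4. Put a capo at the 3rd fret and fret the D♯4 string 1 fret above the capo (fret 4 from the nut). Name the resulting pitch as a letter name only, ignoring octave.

G

The capo raises the open D♯4 by 3 semitones to F♯4; fretting 1 more gives D♯4 + 3 + 1 = D♯4 + 4 semitones, landing on G.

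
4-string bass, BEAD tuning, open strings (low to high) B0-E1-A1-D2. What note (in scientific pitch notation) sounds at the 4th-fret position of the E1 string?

E1 is MIDI 28. Adding 4 gives 32, which is G#1.
(Equivalently spelled Ab1.)

G#1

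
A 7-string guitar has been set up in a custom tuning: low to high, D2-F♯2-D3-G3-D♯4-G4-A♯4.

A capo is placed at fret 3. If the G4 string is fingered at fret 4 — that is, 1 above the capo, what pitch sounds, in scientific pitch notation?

B4

The capo raises the open G4 by 3 semitones to A♯4; fretting 1 more gives G4 + 3 + 1 = G4 + 4 semitones = B4.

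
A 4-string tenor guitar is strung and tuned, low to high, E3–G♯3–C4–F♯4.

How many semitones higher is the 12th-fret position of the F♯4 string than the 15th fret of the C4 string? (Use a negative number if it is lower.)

3 semitones

F♯4 at fret 12 → F♯5 (MIDI 78); C4 at fret 15 → D♯5 (MIDI 75).
78 − 75 = 3, so the two pitches are 3 semitones apart.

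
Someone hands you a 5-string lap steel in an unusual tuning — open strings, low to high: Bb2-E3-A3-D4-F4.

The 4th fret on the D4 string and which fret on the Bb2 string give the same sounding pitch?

20

D4 at fret 4 is D4 + 4 semitones = Gb4.
The open Bb2 string is 16 semitones below the open D4, so the same pitch on the Bb2 string lies at fret 4 + 16 = 20.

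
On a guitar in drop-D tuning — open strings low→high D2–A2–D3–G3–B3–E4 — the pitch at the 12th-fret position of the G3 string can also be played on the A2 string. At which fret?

Fret 12 on G3 is MIDI 55 + 12 = 67 (G4). On the A2 string (open MIDI 45), that pitch is 67 − 45 = fret 22.

22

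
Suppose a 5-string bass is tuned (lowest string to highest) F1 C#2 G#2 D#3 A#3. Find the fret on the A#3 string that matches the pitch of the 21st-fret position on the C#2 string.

0

Fret 21 on C#2 is MIDI 37 + 21 = 58 (A#3). On the A#3 string (open MIDI 58), that pitch is 58 − 58 = fret 0.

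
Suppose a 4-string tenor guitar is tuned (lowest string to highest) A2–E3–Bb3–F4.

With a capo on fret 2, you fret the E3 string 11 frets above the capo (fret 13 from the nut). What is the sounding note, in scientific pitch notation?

The capo raises the open E3 by 2 semitones to Gb3; fretting 11 more gives E3 + 2 + 11 = E3 + 13 semitones = F4.

F4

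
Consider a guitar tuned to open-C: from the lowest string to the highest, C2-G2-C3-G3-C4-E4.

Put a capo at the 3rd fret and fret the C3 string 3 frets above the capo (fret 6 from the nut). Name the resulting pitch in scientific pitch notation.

F♯3

The capo raises the open C3 by 3 semitones to D♯3; fretting 3 more gives C3 + 3 + 3 = C3 + 6 semitones = F♯3.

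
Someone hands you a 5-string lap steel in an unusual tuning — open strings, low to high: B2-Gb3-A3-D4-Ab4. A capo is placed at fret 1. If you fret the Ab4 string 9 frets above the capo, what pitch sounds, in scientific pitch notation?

The capo raises the open Ab4 by 1 semitone to A4; fretting 9 more gives Ab4 + 1 + 9 = Ab4 + 10 semitones = Gb5.

Gb5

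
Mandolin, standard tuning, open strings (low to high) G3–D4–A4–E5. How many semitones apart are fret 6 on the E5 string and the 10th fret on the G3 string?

17 semitones

E5 at fret 6 → A#5 (MIDI 82); G3 at fret 10 → F4 (MIDI 65).
82 − 65 = 17, so the two pitches are 17 semitones apart, with A#5 the higher.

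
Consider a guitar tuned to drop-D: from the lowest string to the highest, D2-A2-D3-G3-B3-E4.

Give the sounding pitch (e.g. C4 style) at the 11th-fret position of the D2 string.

Each fret is one semitone, so D2 + 11 = C♯3.
(Equivalently spelled D♭3.)

C♯3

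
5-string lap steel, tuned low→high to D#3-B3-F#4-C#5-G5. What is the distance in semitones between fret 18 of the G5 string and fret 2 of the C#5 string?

22 semitones

G5 at fret 18 → C#7 (MIDI 97); C#5 at fret 2 → D#5 (MIDI 75).
97 − 75 = 22, so the two pitches are 22 semitones apart, with C#7 the higher.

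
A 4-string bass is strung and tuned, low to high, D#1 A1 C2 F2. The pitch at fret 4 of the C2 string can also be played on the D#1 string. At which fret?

13

Fret 4 on C2 is MIDI 36 + 4 = 40 (E2). On the D#1 string (open MIDI 27), that pitch is 40 − 27 = fret 13.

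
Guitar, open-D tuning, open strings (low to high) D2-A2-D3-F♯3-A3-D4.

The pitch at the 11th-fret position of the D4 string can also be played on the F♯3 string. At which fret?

Fret 11 on D4 is MIDI 62 + 11 = 73 (C♯5). On the F♯3 string (open MIDI 54), that pitch is 73 − 54 = fret 19.

19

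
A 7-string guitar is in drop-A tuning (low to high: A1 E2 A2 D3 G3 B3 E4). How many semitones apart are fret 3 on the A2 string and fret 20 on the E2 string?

A2 at fret 3 → C3 (MIDI 48); E2 at fret 20 → C4 (MIDI 60).
48 − 60 = -12, so the two pitches are 12 semitones apart, with C4 the higher.

12 semitones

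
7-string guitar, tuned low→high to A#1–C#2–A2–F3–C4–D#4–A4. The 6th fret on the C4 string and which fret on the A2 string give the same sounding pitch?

Fret 6 on C4 is MIDI 60 + 6 = 66 (F#4). On the A2 string (open MIDI 45), that pitch is 66 − 45 = fret 21.

21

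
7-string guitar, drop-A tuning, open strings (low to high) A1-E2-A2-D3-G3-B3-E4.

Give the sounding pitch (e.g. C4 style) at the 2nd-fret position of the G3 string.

A3

Each fret is one semitone, so G3 + 2 = A3.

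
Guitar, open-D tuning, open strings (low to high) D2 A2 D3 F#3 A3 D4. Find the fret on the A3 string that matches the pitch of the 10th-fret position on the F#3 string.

F#3 at fret 10 is F#3 + 10 semitones = E4.
The open A3 string is 3 semitones above the open F#3, so the same pitch on the A3 string lies at fret 10 − 3 = 7.

7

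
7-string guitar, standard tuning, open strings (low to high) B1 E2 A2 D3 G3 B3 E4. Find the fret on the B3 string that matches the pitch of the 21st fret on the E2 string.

E2 at fret 21 is E2 + 21 semitones = C#4.
The open B3 string is 19 semitones above the open E2, so the same pitch on the B3 string lies at fret 21 − 19 = 2.

2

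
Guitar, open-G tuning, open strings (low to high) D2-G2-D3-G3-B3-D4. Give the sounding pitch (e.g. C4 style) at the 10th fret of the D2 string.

C3

Each fret is one semitone, so D2 + 10 = C3.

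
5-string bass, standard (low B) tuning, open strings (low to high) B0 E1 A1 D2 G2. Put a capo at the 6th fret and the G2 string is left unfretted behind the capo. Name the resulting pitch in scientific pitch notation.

C♯3

The capo raises the open G2 by 6 semitones to C♯3; fretting 0 more gives G2 + 6 + 0 = G2 + 6 semitones = C♯3.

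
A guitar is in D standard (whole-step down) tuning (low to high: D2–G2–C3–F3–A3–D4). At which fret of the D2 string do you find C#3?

11

C#3 is 11 semitones above the open D2 (D–D#–E–F–…–B–C–C#), so it sits at fret 11.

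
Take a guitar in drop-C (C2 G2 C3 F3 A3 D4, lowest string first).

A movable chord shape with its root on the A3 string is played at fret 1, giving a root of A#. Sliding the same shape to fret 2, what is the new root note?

Moving from fret 1 to fret 2 shifts the root by 1 semitone.
A# up 1 semitone is B.

B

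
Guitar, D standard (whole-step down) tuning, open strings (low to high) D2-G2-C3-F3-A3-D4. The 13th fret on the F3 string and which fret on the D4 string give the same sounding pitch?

4

Fret 13 on F3 is MIDI 53 + 13 = 66 (F#4). On the D4 string (open MIDI 62), that pitch is 66 − 62 = fret 4.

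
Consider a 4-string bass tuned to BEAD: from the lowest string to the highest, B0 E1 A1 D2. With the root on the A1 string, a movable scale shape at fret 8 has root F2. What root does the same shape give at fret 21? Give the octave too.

Moving from fret 8 to fret 21 shifts the root by 13 semitones.
F2 up 13 semitones is F#3.

F#3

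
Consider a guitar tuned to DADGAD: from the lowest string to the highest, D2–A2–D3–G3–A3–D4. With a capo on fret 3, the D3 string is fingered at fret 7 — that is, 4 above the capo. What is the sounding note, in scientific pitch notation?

The capo raises the open D3 by 3 semitones to F3; fretting 4 more gives D3 + 3 + 4 = D3 + 7 semitones = A3.

A3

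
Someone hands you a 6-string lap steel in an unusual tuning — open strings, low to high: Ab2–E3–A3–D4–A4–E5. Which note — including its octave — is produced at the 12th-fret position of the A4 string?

A5

Each fret is one semitone, so A4 + 12 = A5.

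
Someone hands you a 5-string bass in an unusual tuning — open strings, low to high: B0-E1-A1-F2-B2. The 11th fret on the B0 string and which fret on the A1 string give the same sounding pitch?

B0 at fret 11 is B0 + 11 semitones = Bb1.
The open A1 string is 10 semitones above the open B0, so the same pitch on the A1 string lies at fret 11 − 10 = 1.

1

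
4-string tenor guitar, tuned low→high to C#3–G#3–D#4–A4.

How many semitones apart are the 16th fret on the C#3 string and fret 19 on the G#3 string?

C#3 at fret 16 → F4 (MIDI 65); G#3 at fret 19 → D#5 (MIDI 75).
65 − 75 = -10, so the two pitches are 10 semitones apart, with D#5 the higher.

10 semitones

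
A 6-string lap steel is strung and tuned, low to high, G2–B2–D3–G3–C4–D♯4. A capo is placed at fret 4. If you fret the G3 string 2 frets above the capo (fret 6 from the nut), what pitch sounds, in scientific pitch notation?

The capo raises the open G3 by 4 semitones to B3; fretting 2 more gives G3 + 4 + 2 = G3 + 6 semitones = C♯4.

C♯4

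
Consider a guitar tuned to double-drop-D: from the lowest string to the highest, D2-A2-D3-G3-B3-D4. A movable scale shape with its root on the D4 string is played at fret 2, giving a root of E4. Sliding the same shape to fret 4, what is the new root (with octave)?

F#4

Moving from fret 2 to fret 4 shifts the root by 2 semitones.
E4 up 2 semitones is F#4.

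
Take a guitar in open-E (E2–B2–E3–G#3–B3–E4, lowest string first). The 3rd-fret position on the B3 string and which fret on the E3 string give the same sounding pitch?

Fret 3 on B3 is MIDI 59 + 3 = 62 (D4). On the E3 string (open MIDI 52), that pitch is 62 − 52 = fret 10.

10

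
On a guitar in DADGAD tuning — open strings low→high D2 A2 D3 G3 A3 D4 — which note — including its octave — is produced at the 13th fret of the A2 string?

The open A2 string plus 13 semitones: A–A#–B–C–…–G#–A–A#.
The walk passes from B into C once, so the octave number goes from 2 to 3.
(Equivalently spelled Bb3.)

A#3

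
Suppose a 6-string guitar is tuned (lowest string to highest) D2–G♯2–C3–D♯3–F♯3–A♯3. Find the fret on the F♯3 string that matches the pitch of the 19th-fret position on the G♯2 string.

9

G♯2 at fret 19 is G♯2 + 19 semitones = D♯4.
The open F♯3 string is 10 semitones above the open G♯2, so the same pitch on the F♯3 string lies at fret 19 − 10 = 9.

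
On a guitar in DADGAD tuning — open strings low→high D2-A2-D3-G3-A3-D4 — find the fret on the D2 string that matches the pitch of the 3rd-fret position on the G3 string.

Fret 3 on G3 is MIDI 55 + 3 = 58 (A#3). On the D2 string (open MIDI 38), that pitch is 58 − 38 = fret 20.

20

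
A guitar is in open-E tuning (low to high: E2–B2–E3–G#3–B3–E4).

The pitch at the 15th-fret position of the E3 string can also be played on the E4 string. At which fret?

3

E3 at fret 15 is E3 + 15 semitones = G4.
The open E4 string is 12 semitones above the open E3, so the same pitch on the E4 string lies at fret 15 − 12 = 3.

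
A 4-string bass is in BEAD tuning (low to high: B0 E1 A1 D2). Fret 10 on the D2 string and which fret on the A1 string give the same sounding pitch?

Fret 10 on D2 is MIDI 38 + 10 = 48 (C3). On the A1 string (open MIDI 33), that pitch is 48 − 33 = fret 15.

15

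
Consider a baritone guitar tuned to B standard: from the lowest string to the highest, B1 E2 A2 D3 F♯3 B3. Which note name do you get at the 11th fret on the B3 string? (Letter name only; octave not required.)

A♯

B3 is MIDI 59. Adding 11 gives 70; 70 mod 12 = 10, i.e. A♯.
(Equivalently spelled B♭.)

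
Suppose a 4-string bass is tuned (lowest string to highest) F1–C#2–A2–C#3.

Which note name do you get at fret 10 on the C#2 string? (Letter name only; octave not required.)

Each fret is one semitone, so C#2 + 10 = B.

B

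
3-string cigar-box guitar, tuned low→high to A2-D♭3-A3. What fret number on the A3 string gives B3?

2

B3 is 2 semitones above the open A3 (A–Bb–B), so it sits at fret 2.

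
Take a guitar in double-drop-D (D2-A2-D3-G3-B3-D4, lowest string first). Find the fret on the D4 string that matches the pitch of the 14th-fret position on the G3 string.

Fret 14 on G3 is MIDI 55 + 14 = 69 (A4). On the D4 string (open MIDI 62), that pitch is 69 − 62 = fret 7.

7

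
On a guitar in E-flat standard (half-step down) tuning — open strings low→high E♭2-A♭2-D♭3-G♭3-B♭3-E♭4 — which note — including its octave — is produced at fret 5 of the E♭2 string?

Each fret is one semitone, so E♭2 + 5 = A♭2.

A♭2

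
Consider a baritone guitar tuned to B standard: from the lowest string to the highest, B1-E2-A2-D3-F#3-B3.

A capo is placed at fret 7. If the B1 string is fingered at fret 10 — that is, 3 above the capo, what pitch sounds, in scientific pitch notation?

A2

The capo raises the open B1 by 7 semitones to F#2; fretting 3 more gives B1 + 7 + 3 = B1 + 10 semitones = A2.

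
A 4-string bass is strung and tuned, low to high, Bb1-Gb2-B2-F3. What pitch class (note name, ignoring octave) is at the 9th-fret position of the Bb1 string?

Each fret is one semitone, so Bb1 + 9 = G.

G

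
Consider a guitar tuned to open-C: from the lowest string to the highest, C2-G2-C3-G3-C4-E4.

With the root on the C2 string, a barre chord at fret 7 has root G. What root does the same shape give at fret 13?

C#

Moving from fret 7 to fret 13 shifts the root by 6 semitones.
G up 6 semitones is C#.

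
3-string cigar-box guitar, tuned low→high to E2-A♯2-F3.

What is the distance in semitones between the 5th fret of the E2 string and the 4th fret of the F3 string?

E2 at fret 5 → A2 (MIDI 45); F3 at fret 4 → A3 (MIDI 57).
45 − 57 = -12, so the two pitches are 12 semitones apart, with A3 the higher.

12 semitones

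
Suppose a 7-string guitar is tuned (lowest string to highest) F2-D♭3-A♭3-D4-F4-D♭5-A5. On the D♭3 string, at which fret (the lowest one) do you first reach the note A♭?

From D♭3, count semitones up the chromatic scale until reaching A♭: Db–D–Eb–E–F–Gb–G–Ab — 7 steps.

7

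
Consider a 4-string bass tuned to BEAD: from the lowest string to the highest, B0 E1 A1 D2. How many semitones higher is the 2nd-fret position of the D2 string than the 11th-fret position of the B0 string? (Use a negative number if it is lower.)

D2 at fret 2 → E2 (MIDI 40); B0 at fret 11 → A#1 (MIDI 34).
40 − 34 = 6, so the two pitches are 6 semitones apart.

6 semitones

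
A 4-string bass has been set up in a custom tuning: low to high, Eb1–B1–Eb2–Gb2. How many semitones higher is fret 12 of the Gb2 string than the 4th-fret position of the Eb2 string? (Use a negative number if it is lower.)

11 semitones

Gb2 at fret 12 → Gb3 (MIDI 54); Eb2 at fret 4 → G2 (MIDI 43).
54 − 43 = 11, so the two pitches are 11 semitones apart.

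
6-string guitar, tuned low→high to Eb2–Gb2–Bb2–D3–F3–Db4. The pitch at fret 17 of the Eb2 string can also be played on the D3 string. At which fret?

6

Fret 17 on Eb2 is MIDI 39 + 17 = 56 (Ab3). On the D3 string (open MIDI 50), that pitch is 56 − 50 = fret 6.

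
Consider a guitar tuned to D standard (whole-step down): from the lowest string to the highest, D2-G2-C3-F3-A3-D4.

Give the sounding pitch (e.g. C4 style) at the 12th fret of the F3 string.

The open F3 string plus 12 semitones: F–F#–G–G#–…–D#–E–F.
The walk passes from B into C once, so the octave number goes from 3 to 4.

F4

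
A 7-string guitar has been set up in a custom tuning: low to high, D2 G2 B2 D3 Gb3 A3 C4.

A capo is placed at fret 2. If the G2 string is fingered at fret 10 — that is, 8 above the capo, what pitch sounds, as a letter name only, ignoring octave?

F

The capo raises the open G2 by 2 semitones to A2; fretting 8 more gives G2 + 2 + 8 = G2 + 10 semitones, landing on F.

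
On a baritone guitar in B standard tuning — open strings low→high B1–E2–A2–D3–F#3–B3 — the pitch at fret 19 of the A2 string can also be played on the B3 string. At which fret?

A2 at fret 19 is A2 + 19 semitones = E4.
The open B3 string is 14 semitones above the open A2, so the same pitch on the B3 string lies at fret 19 − 14 = 5.

5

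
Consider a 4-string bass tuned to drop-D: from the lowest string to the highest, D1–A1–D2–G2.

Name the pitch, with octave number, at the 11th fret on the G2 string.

The open G2 string plus 11 semitones: G–G#–A–A#–…–E–F–F#.
The walk passes from B into C once, so the octave number goes from 2 to 3.

F♯3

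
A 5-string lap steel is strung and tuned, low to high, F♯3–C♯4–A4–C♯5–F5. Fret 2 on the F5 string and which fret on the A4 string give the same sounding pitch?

10

F5 at fret 2 is F5 + 2 semitones = G5.
The open A4 string is 8 semitones below the open F5, so the same pitch on the A4 string lies at fret 2 + 8 = 10.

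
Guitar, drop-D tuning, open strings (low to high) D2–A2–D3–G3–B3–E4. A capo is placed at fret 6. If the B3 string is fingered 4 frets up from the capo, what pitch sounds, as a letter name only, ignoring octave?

A

The capo raises the open B3 by 6 semitones to F4; fretting 4 more gives B3 + 6 + 4 = B3 + 10 semitones, landing on A.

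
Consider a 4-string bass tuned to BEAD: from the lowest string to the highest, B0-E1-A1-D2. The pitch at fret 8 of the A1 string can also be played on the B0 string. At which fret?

A1 at fret 8 is A1 + 8 semitones = F2.
The open B0 string is 10 semitones below the open A1, so the same pitch on the B0 string lies at fret 8 + 10 = 18.

18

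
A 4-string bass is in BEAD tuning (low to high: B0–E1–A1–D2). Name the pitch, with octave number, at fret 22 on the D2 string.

C4

The open D2 string plus 22 semitones: D–D#–E–F–…–A#–B–C.
The walk passes from B into C 2 times, so the octave number goes from 2 to 4.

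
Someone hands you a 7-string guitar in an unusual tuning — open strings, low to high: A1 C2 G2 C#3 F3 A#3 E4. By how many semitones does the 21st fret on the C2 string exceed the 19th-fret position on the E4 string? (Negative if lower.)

-26 semitones

C2 at fret 21 → A3 (MIDI 57); E4 at fret 19 → B5 (MIDI 83).
57 − 83 = -26, so the two pitches are 26 semitones apart.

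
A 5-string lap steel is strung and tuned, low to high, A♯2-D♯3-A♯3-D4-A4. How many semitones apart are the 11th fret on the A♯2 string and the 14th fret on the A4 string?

A♯2 at fret 11 → A3 (MIDI 57); A4 at fret 14 → B5 (MIDI 83).
57 − 83 = -26, so the two pitches are 26 semitones apart, with B5 the higher.

26 semitones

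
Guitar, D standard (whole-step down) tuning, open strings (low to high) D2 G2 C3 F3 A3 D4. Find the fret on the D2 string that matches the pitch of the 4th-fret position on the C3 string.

Fret 4 on C3 is MIDI 48 + 4 = 52 (E3). On the D2 string (open MIDI 38), that pitch is 52 − 38 = fret 14.

14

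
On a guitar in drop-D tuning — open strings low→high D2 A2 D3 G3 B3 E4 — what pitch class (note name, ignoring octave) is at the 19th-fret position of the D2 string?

A

The open D2 string plus 19 semitones: D–D#–E–F–…–G–G#–A.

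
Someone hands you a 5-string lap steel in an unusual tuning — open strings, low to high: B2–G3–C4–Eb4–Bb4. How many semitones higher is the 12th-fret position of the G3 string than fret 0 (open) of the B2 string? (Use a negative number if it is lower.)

G3 at fret 12 → G4 (MIDI 67); B2 at fret 0 → B2 (MIDI 47).
67 − 47 = 20, so the two pitches are 20 semitones apart.

20 semitones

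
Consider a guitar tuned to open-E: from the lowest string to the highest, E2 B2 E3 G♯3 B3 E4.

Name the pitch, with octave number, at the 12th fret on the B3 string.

B4

The open B3 string plus 12 semitones: B–C–C#–D–…–A–A#–B.
The walk passes from B into C once, so the octave number goes from 3 to 4.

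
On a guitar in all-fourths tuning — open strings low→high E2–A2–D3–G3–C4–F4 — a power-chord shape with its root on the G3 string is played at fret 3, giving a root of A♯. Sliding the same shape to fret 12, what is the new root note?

Moving from fret 3 to fret 12 shifts the root by 9 semitones.
A♯ up 9 semitones is G.

G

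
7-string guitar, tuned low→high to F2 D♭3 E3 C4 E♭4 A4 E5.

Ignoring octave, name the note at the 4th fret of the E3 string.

Each fret is one semitone, so E3 + 4 = A♭.
(Equivalently spelled G♯.)

A♭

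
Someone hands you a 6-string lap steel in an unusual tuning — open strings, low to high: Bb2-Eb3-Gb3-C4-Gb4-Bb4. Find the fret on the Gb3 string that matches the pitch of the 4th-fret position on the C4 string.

C4 at fret 4 is C4 + 4 semitones = E4.
The open Gb3 string is 6 semitones below the open C4, so the same pitch on the Gb3 string lies at fret 4 + 6 = 10.

10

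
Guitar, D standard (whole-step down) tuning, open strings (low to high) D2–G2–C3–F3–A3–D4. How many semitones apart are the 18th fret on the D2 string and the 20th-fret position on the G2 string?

7 semitones

D2 at fret 18 → G#3 (MIDI 56); G2 at fret 20 → D#4 (MIDI 63).
56 − 63 = -7, so the two pitches are 7 semitones apart, with D#4 the higher.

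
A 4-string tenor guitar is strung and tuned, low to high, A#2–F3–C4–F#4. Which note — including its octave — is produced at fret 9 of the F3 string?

D4

Each fret is one semitone, so F3 + 9 = D4.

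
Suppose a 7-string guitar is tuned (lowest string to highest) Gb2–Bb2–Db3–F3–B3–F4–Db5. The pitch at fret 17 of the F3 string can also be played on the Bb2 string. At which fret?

24

Fret 17 on F3 is MIDI 53 + 17 = 70 (Bb4). On the Bb2 string (open MIDI 46), that pitch is 70 − 46 = fret 24.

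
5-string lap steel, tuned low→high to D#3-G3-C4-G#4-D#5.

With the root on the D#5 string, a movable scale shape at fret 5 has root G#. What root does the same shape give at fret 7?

Moving from fret 5 to fret 7 shifts the root by 2 semitones.
G# up 2 semitones is A#.

A#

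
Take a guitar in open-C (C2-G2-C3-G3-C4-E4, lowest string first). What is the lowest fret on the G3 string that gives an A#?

3

From G3, count semitones up the chromatic scale until reaching A#: G–G#–A–A# — 3 steps.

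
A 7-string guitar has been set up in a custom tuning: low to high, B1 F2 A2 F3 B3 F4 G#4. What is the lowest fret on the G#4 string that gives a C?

From G#4, count semitones up the chromatic scale until reaching C: G#–A–A#–B–C — 4 steps.

4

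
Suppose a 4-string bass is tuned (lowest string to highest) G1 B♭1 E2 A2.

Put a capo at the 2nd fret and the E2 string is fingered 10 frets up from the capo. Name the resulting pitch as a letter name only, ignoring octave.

E

The capo raises the open E2 by 2 semitones to G♭2; fretting 10 more gives E2 + 2 + 10 = E2 + 12 semitones, landing on E.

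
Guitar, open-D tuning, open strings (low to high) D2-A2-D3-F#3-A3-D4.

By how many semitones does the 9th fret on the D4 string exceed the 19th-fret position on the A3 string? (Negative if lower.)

D4 at fret 9 → B4 (MIDI 71); A3 at fret 19 → E5 (MIDI 76).
71 − 76 = -5, so the two pitches are 5 semitones apart.

-5 semitones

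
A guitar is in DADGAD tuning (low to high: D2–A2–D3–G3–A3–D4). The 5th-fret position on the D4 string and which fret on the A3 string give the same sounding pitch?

10

Fret 5 on D4 is MIDI 62 + 5 = 67 (G4). On the A3 string (open MIDI 57), that pitch is 67 − 57 = fret 10.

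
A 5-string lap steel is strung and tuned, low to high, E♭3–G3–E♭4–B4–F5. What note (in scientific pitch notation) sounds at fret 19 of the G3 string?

The open G3 string plus 19 semitones: G–Ab–A–Bb–…–C–Db–D.
The walk passes from B into C 2 times, so the octave number goes from 3 to 5.

D5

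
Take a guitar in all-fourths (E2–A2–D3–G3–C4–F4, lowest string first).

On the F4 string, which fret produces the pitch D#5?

10

D#5 is 10 semitones above the open F4 (F–F#–G–G#–…–C#–D–D#), so it sits at fret 10.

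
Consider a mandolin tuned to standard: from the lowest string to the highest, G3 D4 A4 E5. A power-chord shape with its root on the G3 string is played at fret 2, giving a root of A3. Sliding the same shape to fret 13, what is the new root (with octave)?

G#4

Moving from fret 2 to fret 13 shifts the root by 11 semitones.
A3 up 11 semitones is G#4.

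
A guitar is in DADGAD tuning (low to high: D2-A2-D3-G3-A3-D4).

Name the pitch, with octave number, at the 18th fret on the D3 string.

G#4

Each fret is one semitone, so D3 + 18 = G#4.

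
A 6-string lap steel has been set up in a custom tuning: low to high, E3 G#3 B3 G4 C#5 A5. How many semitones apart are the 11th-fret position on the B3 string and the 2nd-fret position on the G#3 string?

B3 at fret 11 → A#4 (MIDI 70); G#3 at fret 2 → A#3 (MIDI 58).
70 − 58 = 12, so the two pitches are 12 semitones apart, with A#4 the higher.

12 semitones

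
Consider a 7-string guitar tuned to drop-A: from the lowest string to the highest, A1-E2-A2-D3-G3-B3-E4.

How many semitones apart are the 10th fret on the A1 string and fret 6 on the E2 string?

3 semitones

A1 at fret 10 → G2 (MIDI 43); E2 at fret 6 → A#2 (MIDI 46).
43 − 46 = -3, so the two pitches are 3 semitones apart, with A#2 the higher.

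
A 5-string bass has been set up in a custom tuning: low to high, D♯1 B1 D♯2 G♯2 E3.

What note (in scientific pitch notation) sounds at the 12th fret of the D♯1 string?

D♯2

Each fret is one semitone, so D♯1 + 12 = D♯2.
(Equivalently spelled E♭2.)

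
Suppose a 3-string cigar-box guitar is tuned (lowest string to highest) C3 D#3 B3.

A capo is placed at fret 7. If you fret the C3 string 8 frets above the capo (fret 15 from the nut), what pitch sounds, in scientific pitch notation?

D#4

The capo raises the open C3 by 7 semitones to G3; fretting 8 more gives C3 + 7 + 8 = C3 + 15 semitones = D#4.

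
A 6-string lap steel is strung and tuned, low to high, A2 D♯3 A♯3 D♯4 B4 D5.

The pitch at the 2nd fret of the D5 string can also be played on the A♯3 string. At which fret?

D5 at fret 2 is D5 + 2 semitones = E5.
The open A♯3 string is 16 semitones below the open D5, so the same pitch on the A♯3 string lies at fret 2 + 16 = 18.

18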